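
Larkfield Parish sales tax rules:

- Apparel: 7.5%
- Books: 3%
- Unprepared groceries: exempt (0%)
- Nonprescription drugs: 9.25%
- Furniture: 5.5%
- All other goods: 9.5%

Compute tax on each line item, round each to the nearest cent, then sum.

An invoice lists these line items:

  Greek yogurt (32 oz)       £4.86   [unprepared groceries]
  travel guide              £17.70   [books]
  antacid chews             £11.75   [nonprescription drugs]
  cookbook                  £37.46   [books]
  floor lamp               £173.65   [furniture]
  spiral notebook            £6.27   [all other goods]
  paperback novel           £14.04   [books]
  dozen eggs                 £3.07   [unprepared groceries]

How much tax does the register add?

Greek yogurt (32 oz) £4.86: unprepared groceries → 0% → £0.00
Travel guide £17.70: books → 3% → £0.53
Antacid chews £11.75: nonprescription drugs → 9.25% → £1.09
Cookbook £37.46: books → 3% → £1.12
Floor lamp £173.65: furniture → 5.5% → £9.55
Spiral notebook £6.27: all other goods → 9.5% → £0.60
Paperback novel £14.04: books → 3% → £0.42
Dozen eggs £3.07: unprepared groceries → 0% → £0.00
Total tax = £0.53 + £1.09 + £1.12 + £9.55 + £0.60 + £0.42 = £13.31

£13.31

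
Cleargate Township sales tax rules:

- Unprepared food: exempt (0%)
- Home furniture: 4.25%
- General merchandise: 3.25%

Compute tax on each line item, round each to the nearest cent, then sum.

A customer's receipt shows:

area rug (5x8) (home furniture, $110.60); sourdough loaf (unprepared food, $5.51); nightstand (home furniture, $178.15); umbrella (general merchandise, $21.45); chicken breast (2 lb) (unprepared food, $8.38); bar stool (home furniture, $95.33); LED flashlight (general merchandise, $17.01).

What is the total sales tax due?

$17.57

Area rug (5x8) $110.60: home furniture → 4.25% → $4.70
Sourdough loaf $5.51: unprepared food → 0% → $0.00
Nightstand $178.15: home furniture → 4.25% → $7.57
Umbrella $21.45: general merchandise → 3.25% → $0.70
Chicken breast (2 lb) $8.38: unprepared food → 0% → $0.00
Bar stool $95.33: home furniture → 4.25% → $4.05
LED flashlight $17.01: general merchandise → 3.25% → $0.55
Total tax = $4.70 + $7.57 + $0.70 + $4.05 + $0.55 = $17.57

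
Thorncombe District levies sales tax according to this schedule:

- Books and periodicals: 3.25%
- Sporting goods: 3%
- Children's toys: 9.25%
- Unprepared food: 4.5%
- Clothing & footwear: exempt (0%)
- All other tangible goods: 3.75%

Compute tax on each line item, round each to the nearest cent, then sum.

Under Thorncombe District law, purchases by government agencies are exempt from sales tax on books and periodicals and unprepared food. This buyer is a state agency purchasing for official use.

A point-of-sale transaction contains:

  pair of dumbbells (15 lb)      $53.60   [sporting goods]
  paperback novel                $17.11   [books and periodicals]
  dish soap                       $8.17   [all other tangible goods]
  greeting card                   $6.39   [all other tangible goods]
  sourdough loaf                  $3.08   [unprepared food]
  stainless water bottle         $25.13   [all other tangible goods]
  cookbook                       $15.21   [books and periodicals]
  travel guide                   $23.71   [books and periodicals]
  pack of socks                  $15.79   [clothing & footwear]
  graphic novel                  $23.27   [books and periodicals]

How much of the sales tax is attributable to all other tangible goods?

$1.49

Dish soap $8.17: all other tangible goods → 3.75% → $0.31
Greeting card $6.39: all other tangible goods → 3.75% → $0.24
Stainless water bottle $25.13: all other tangible goods → 3.75% → $0.94
Tax on all other tangible goods = $0.31 + $0.24 + $0.94 = $1.49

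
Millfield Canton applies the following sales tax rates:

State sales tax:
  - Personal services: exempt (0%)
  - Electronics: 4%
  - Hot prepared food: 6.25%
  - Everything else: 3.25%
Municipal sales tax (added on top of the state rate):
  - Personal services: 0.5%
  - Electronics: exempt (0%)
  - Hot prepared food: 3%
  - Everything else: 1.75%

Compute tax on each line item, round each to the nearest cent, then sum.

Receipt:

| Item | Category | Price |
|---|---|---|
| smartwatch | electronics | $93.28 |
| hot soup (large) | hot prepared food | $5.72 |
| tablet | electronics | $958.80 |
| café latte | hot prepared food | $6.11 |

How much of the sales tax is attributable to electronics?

Smartwatch $93.28: electronics → 4% + 0% municipal = 4% → $3.73
Tablet $958.80: electronics → 4% + 0% municipal = 4% → $38.35
Tax on electronics = $3.73 + $38.35 = $42.08

$42.08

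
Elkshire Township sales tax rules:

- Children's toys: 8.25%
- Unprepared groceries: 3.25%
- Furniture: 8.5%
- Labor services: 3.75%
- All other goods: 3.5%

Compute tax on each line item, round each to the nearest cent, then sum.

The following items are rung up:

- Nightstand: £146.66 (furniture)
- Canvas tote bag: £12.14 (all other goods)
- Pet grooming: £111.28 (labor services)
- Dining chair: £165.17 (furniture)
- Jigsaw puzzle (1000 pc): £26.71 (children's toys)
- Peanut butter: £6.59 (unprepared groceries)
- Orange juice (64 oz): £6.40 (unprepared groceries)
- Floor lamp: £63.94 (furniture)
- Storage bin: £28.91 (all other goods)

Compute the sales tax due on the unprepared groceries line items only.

£0.42

Peanut butter £6.59: unprepared groceries → 3.25% → £0.21
Orange juice (64 oz) £6.40: unprepared groceries → 3.25% → £0.21
Tax on unprepared groceries = £0.21 + £0.21 = £0.42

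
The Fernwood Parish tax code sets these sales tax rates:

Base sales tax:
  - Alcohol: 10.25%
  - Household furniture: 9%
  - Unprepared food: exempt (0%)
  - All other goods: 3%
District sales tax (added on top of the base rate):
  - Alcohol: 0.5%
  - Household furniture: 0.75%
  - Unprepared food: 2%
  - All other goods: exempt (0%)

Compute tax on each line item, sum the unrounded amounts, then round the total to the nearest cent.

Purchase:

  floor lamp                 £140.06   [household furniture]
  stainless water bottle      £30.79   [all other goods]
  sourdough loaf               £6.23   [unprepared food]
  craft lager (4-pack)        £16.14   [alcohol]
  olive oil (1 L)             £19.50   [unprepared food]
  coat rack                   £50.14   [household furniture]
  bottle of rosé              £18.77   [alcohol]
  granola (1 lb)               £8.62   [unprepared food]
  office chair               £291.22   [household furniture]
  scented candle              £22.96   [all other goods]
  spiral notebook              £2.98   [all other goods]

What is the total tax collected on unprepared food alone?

Sourdough loaf £6.23: unprepared food → 0% + 2% district = 2% → £0.1246
Olive oil (1 L) £19.50: unprepared food → 0% + 2% district = 2% → £0.39
Granola (1 lb) £8.62: unprepared food → 0% + 2% district = 2% → £0.1724
Tax on unprepared food: unrounded sum = £0.687 → £0.69

£0.69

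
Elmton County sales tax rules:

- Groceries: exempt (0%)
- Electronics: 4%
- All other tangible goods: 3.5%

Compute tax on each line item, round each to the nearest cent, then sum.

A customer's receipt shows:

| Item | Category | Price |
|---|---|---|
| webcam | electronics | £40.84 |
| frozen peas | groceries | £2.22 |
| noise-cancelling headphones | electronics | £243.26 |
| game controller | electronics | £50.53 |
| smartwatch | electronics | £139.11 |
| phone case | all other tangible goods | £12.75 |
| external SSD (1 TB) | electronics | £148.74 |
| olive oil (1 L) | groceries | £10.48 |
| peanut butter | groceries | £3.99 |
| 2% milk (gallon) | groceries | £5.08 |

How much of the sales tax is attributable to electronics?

Webcam £40.84: electronics → 4% → £1.63
Noise-cancelling headphones £243.26: electronics → 4% → £9.73
Game controller £50.53: electronics → 4% → £2.02
Smartwatch £139.11: electronics → 4% → £5.56
External SSD (1 TB) £148.74: electronics → 4% → £5.95
Tax on electronics = £1.63 + £9.73 + £2.02 + £5.56 + £5.95 = £24.89

£24.89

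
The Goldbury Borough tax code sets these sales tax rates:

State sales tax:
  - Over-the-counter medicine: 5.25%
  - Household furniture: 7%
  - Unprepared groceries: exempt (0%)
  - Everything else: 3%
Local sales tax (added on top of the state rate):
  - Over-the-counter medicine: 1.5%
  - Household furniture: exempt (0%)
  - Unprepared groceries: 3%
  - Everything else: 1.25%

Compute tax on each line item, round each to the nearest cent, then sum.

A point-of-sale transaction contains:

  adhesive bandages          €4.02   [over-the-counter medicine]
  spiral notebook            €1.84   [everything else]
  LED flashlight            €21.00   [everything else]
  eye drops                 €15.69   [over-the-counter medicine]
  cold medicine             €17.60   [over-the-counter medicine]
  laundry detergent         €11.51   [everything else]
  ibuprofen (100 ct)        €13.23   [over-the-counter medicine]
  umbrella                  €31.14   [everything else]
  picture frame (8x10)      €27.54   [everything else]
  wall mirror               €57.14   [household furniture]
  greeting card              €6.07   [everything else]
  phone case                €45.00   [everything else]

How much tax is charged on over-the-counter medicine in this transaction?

Adhesive bandages €4.02: over-the-counter medicine → 5.25% + 1.5% local = 6.75% → €0.27
Eye drops €15.69: over-the-counter medicine → 5.25% + 1.5% local = 6.75% → €1.06
Cold medicine €17.60: over-the-counter medicine → 5.25% + 1.5% local = 6.75% → €1.19
Ibuprofen (100 ct) €13.23: over-the-counter medicine → 5.25% + 1.5% local = 6.75% → €0.89
Tax on over-the-counter medicine = €0.27 + €1.06 + €1.19 + €0.89 = €3.41

€3.41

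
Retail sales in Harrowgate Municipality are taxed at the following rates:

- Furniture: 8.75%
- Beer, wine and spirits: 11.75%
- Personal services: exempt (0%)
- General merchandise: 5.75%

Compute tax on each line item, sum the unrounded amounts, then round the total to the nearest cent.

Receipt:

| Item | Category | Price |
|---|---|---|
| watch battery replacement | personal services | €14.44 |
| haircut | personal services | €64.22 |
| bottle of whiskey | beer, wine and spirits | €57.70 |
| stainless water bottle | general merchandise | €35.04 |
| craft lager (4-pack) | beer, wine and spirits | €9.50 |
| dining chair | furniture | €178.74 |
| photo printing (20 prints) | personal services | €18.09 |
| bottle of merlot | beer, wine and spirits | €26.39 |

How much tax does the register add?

€28.65

Watch battery replacement €14.44: personal services → 0% → €0.00
Haircut €64.22: personal services → 0% → €0.00
Bottle of whiskey €57.70: beer, wine and spirits → 11.75% → €6.77975
Stainless water bottle €35.04: general merchandise → 5.75% → €2.0148
Craft lager (4-pack) €9.50: beer, wine and spirits → 11.75% → €1.11625
Dining chair €178.74: furniture → 8.75% → €15.63975
Photo printing (20 prints) €18.09: personal services → 0% → €0.00
Bottle of merlot €26.39: beer, wine and spirits → 11.75% → €3.100825
Unrounded tax sum = €28.651375 → €28.65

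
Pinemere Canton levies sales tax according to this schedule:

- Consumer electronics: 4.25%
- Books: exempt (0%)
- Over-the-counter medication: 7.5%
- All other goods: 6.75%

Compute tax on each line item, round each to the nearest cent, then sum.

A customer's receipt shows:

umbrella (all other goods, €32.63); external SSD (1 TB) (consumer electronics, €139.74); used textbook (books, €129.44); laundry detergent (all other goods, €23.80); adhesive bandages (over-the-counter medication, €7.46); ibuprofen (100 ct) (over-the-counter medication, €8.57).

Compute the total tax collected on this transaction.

Umbrella €32.63: all other goods → 6.75% → €2.20
External SSD (1 TB) €139.74: consumer electronics → 4.25% → €5.94
Used textbook €129.44: books → 0% → €0.00
Laundry detergent €23.80: all other goods → 6.75% → €1.61
Adhesive bandages €7.46: over-the-counter medication → 7.5% → €0.56
Ibuprofen (100 ct) €8.57: over-the-counter medication → 7.5% → €0.64
Total tax = €2.20 + €5.94 + €1.61 + €0.56 + €0.64 = €10.95

€10.95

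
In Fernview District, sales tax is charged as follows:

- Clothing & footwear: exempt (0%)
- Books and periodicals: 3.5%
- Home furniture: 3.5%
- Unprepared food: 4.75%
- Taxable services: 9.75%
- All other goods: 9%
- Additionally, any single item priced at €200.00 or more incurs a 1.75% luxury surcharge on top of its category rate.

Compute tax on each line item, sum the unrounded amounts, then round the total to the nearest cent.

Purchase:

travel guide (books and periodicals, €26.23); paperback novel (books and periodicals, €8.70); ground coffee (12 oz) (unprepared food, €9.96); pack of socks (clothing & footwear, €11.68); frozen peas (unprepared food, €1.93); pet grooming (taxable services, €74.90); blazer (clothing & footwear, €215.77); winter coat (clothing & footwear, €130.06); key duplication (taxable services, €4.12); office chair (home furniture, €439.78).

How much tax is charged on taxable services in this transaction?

Pet grooming €74.90: taxable services → 9.75% → €7.30275
Key duplication €4.12: taxable services → 9.75% → €0.4017
Tax on taxable services: unrounded sum = €7.70445 → €7.70

€7.70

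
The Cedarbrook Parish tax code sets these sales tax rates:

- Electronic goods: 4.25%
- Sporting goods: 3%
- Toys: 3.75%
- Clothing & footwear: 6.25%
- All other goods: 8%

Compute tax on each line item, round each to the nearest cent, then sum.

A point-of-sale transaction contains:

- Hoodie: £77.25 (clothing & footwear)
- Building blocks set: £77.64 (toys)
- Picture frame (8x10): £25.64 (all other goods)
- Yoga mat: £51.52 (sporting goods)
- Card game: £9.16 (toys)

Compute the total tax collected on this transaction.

£11.68

Hoodie £77.25: clothing & footwear → 6.25% → £4.83
Building blocks set £77.64: toys → 3.75% → £2.91
Picture frame (8x10) £25.64: all other goods → 8% → £2.05
Yoga mat £51.52: sporting goods → 3% → £1.55
Card game £9.16: toys → 3.75% → £0.34
Total tax = £4.83 + £2.91 + £2.05 + £1.55 + £0.34 = £11.68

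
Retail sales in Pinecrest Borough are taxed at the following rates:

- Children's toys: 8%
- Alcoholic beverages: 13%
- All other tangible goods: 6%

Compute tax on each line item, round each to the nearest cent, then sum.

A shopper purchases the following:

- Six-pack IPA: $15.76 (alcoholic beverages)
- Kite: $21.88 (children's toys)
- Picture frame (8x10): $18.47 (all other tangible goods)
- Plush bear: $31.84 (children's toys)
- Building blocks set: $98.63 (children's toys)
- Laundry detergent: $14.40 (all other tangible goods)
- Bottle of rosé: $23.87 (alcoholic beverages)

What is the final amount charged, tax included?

$244.16

Six-pack IPA $15.76: alcoholic beverages → 13% → $2.05
Kite $21.88: children's toys → 8% → $1.75
Picture frame (8x10) $18.47: all other tangible goods → 6% → $1.11
Plush bear $31.84: children's toys → 8% → $2.55
Building blocks set $98.63: children's toys → 8% → $7.89
Laundry detergent $14.40: all other tangible goods → 6% → $0.86
Bottle of rosé $23.87: alcoholic beverages → 13% → $3.10
Subtotal = $224.85; tax = $19.31; total due = $244.16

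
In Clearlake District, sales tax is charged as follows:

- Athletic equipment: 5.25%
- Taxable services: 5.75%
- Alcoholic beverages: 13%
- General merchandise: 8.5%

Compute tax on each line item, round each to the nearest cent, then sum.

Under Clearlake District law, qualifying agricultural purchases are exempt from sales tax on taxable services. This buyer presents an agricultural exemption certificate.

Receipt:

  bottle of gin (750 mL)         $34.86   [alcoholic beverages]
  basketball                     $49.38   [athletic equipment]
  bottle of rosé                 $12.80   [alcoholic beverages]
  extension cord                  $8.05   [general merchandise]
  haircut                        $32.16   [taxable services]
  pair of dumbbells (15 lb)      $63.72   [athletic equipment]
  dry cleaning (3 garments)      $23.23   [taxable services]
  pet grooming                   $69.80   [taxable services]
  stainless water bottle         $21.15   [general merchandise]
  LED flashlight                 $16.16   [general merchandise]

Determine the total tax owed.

Bottle of gin (750 mL) $34.86: alcoholic beverages → 13% → $4.53
Basketball $49.38: athletic equipment → 5.25% → $2.59
Bottle of rosé $12.80: alcoholic beverages → 13% → $1.66
Extension cord $8.05: general merchandise → 8.5% → $0.68
Haircut $32.16: taxable services, buyer-exempt → 0% → $0.00
Pair of dumbbells (15 lb) $63.72: athletic equipment → 5.25% → $3.35
Dry cleaning (3 garments) $23.23: taxable services, buyer-exempt → 0% → $0.00
Pet grooming $69.80: taxable services, buyer-exempt → 0% → $0.00
Stainless water bottle $21.15: general merchandise → 8.5% → $1.80
LED flashlight $16.16: general merchandise → 8.5% → $1.37
Total tax = $4.53 + $2.59 + $1.66 + $0.68 + $3.35 + $1.80 + $1.37 = $15.98

$15.98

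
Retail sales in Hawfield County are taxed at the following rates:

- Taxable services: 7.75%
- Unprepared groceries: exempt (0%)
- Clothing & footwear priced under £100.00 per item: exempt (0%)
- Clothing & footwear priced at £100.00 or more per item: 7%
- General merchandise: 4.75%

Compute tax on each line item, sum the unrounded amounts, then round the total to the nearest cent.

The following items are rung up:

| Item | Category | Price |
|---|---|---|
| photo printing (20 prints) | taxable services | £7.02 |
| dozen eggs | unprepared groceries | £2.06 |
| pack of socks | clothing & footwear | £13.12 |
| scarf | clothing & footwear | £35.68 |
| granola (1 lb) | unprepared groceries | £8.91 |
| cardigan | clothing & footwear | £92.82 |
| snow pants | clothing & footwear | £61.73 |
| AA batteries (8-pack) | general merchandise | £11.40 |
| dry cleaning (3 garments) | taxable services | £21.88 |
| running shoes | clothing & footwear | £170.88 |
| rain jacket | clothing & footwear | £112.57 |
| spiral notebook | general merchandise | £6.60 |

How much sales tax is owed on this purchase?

Photo printing (20 prints) £7.02: taxable services → 7.75% → £0.54405
Dozen eggs £2.06: unprepared groceries → 0% → £0.00
Pack of socks £13.12: clothing & footwear, under £100.00 → 0% → £0.00
Scarf £35.68: clothing & footwear, under £100.00 → 0% → £0.00
Granola (1 lb) £8.91: unprepared groceries → 0% → £0.00
Cardigan £92.82: clothing & footwear, under £100.00 → 0% → £0.00
Snow pants £61.73: clothing & footwear, under £100.00 → 0% → £0.00
AA batteries (8-pack) £11.40: general merchandise → 4.75% → £0.5415
Dry cleaning (3 garments) £21.88: taxable services → 7.75% → £1.6957
Running shoes £170.88: clothing & footwear, £100.00 or more → 7% → £11.9616
Rain jacket £112.57: clothing & footwear, £100.00 or more → 7% → £7.8799
Spiral notebook £6.60: general merchandise → 4.75% → £0.3135
Unrounded tax sum = £22.93625 → £22.94

£22.94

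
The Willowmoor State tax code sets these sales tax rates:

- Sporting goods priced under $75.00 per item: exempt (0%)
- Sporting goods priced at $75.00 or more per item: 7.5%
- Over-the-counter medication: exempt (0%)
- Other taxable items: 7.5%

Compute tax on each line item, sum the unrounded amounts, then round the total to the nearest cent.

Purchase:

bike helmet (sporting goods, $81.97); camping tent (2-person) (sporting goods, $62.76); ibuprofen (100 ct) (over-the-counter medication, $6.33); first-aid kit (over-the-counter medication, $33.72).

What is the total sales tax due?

Bike helmet $81.97: sporting goods, $75.00 or more → 7.5% → $6.14775
Camping tent (2-person) $62.76: sporting goods, under $75.00 → 0% → $0.00
Ibuprofen (100 ct) $6.33: over-the-counter medication → 0% → $0.00
First-aid kit $33.72: over-the-counter medication → 0% → $0.00
Unrounded tax sum = $6.14775 → $6.15

$6.15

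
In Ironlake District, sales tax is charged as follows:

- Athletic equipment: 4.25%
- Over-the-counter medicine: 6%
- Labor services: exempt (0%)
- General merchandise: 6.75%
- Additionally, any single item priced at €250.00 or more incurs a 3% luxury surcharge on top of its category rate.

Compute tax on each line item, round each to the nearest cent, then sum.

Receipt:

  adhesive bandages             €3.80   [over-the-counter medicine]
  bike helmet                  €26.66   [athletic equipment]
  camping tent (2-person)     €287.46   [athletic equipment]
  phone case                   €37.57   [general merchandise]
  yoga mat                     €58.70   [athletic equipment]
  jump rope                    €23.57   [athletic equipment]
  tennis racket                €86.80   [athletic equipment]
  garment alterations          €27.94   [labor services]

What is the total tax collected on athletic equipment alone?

€29.15

Bike helmet €26.66: athletic equipment → 4.25% → €1.13
Camping tent (2-person) €287.46: athletic equipment → 4.25% + 3% surcharge = 7.25% → €20.84
Yoga mat €58.70: athletic equipment → 4.25% → €2.49
Jump rope €23.57: athletic equipment → 4.25% → €1.00
Tennis racket €86.80: athletic equipment → 4.25% → €3.69
Tax on athletic equipment = €1.13 + €20.84 + €2.49 + €1.00 + €3.69 = €29.15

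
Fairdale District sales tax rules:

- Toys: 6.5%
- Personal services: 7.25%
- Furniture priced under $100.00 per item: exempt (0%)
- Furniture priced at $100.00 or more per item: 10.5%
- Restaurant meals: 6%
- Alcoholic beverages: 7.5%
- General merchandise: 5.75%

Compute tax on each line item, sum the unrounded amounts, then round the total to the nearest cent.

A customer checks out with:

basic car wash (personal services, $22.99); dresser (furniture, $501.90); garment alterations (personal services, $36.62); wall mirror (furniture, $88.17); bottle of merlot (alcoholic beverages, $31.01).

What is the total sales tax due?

$59.35

Basic car wash $22.99: personal services → 7.25% → $1.666775
Dresser $501.90: furniture, $100.00 or more → 10.5% → $52.6995
Garment alterations $36.62: personal services → 7.25% → $2.65495
Wall mirror $88.17: furniture, under $100.00 → 0% → $0.00
Bottle of merlot $31.01: alcoholic beverages → 7.5% → $2.32575
Unrounded tax sum = $59.346975 → $59.35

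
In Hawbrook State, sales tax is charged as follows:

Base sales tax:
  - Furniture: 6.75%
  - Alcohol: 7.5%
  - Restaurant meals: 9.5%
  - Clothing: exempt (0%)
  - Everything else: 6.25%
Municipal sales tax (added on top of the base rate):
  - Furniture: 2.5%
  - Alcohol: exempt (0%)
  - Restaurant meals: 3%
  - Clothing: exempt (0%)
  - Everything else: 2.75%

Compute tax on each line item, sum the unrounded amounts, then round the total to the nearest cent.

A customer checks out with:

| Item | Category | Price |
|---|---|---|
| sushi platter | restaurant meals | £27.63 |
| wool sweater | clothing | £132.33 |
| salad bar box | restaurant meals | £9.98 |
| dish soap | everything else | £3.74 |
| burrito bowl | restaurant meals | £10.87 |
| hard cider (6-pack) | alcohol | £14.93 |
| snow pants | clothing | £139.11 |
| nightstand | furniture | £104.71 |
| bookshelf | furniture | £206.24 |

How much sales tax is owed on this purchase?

Sushi platter £27.63: restaurant meals → 9.5% + 3% municipal = 12.5% → £3.45375
Wool sweater £132.33: clothing → 0% + 0% municipal = 0% → £0.00
Salad bar box £9.98: restaurant meals → 9.5% + 3% municipal = 12.5% → £1.2475
Dish soap £3.74: everything else → 6.25% + 2.75% municipal = 9% → £0.3366
Burrito bowl £10.87: restaurant meals → 9.5% + 3% municipal = 12.5% → £1.35875
Hard cider (6-pack) £14.93: alcohol → 7.5% + 0% municipal = 7.5% → £1.11975
Snow pants £139.11: clothing → 0% + 0% municipal = 0% → £0.00
Nightstand £104.71: furniture → 6.75% + 2.5% municipal = 9.25% → £9.685675
Bookshelf £206.24: furniture → 6.75% + 2.5% municipal = 9.25% → £19.0772
Unrounded tax sum = £36.279225 → £36.28

£36.28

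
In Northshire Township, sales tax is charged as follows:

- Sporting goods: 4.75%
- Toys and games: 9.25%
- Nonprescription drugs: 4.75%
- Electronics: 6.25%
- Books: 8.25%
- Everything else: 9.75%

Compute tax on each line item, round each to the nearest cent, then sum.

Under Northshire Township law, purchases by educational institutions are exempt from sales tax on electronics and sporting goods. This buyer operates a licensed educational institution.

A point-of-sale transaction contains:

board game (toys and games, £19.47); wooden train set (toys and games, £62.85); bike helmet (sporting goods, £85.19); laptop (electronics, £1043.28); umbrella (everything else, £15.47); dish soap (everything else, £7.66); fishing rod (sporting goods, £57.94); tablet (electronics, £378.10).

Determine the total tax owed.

Board game £19.47: toys and games → 9.25% → £1.80
Wooden train set £62.85: toys and games → 9.25% → £5.81
Bike helmet £85.19: sporting goods, buyer-exempt → 0% → £0.00
Laptop £1043.28: electronics, buyer-exempt → 0% → £0.00
Umbrella £15.47: everything else → 9.75% → £1.51
Dish soap £7.66: everything else → 9.75% → £0.75
Fishing rod £57.94: sporting goods, buyer-exempt → 0% → £0.00
Tablet £378.10: electronics, buyer-exempt → 0% → £0.00
Total tax = £1.80 + £5.81 + £1.51 + £0.75 = £9.87

£9.87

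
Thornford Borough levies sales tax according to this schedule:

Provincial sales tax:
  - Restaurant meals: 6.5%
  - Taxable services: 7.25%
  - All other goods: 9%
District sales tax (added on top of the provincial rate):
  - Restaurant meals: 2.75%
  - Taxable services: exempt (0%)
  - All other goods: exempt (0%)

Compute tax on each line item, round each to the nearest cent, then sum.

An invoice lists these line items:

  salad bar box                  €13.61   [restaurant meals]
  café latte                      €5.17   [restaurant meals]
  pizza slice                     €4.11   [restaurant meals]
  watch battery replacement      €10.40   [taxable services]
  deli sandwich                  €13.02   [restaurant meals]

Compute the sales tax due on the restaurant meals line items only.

Salad bar box €13.61: restaurant meals → 6.5% + 2.75% district = 9.25% → €1.26
Café latte €5.17: restaurant meals → 6.5% + 2.75% district = 9.25% → €0.48
Pizza slice €4.11: restaurant meals → 6.5% + 2.75% district = 9.25% → €0.38
Deli sandwich €13.02: restaurant meals → 6.5% + 2.75% district = 9.25% → €1.20
Tax on restaurant meals = €1.26 + €0.48 + €0.38 + €1.20 = €3.32

€3.32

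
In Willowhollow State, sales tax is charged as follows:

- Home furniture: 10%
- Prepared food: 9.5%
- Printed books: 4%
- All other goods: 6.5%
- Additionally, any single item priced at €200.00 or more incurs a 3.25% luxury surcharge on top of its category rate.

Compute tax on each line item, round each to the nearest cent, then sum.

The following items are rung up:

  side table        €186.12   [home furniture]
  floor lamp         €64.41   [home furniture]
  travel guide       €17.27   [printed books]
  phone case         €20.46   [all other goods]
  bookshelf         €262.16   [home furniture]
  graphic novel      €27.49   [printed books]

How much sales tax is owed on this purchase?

€62.91

Side table €186.12: home furniture → 10% → €18.61
Floor lamp €64.41: home furniture → 10% → €6.44
Travel guide €17.27: printed books → 4% → €0.69
Phone case €20.46: all other goods → 6.5% → €1.33
Bookshelf €262.16: home furniture → 10% + 3.25% surcharge = 13.25% → €34.74
Graphic novel €27.49: printed books → 4% → €1.10
Total tax = €18.61 + €6.44 + €0.69 + €1.33 + €34.74 + €1.10 = €62.91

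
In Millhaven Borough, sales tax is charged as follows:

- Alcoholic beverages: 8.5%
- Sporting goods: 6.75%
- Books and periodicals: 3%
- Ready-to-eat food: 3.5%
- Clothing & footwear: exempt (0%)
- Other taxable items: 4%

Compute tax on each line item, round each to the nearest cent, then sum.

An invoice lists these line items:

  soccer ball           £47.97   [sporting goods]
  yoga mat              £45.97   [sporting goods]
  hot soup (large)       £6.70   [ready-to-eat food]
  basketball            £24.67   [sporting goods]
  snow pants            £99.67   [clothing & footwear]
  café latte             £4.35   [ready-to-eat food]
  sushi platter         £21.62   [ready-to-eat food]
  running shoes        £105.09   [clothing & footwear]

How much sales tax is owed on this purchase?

Soccer ball £47.97: sporting goods → 6.75% → £3.24
Yoga mat £45.97: sporting goods → 6.75% → £3.10
Hot soup (large) £6.70: ready-to-eat food → 3.5% → £0.23
Basketball £24.67: sporting goods → 6.75% → £1.67
Snow pants £99.67: clothing & footwear → 0% → £0.00
Café latte £4.35: ready-to-eat food → 3.5% → £0.15
Sushi platter £21.62: ready-to-eat food → 3.5% → £0.76
Running shoes £105.09: clothing & footwear → 0% → £0.00
Total tax = £3.24 + £3.10 + £0.23 + £1.67 + £0.15 + £0.76 = £9.15

£9.15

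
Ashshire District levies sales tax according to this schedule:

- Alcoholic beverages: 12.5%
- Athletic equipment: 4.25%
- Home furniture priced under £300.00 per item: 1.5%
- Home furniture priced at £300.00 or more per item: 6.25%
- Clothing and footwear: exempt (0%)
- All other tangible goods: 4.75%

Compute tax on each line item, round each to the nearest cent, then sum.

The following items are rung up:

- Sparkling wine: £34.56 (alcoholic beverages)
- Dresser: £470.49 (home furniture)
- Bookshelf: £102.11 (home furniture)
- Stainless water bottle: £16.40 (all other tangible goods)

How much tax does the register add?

Sparkling wine £34.56: alcoholic beverages → 12.5% → £4.32
Dresser £470.49: home furniture, £300.00 or more → 6.25% → £29.41
Bookshelf £102.11: home furniture, under £300.00 → 1.5% → £1.53
Stainless water bottle £16.40: all other tangible goods → 4.75% → £0.78
Total tax = £4.32 + £29.41 + £1.53 + £0.78 = £36.04

£36.04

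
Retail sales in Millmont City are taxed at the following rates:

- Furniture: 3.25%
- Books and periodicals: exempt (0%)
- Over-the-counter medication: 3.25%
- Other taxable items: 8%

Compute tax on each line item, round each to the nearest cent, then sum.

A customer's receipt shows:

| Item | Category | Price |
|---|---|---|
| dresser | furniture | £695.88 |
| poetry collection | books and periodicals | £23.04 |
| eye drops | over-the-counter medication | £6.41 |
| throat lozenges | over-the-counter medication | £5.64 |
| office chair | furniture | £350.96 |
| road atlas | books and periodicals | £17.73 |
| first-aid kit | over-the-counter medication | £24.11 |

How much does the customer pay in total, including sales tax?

Dresser £695.88: furniture → 3.25% → £22.62
Poetry collection £23.04: books and periodicals → 0% → £0.00
Eye drops £6.41: over-the-counter medication → 3.25% → £0.21
Throat lozenges £5.64: over-the-counter medication → 3.25% → £0.18
Office chair £350.96: furniture → 3.25% → £11.41
Road atlas £17.73: books and periodicals → 0% → £0.00
First-aid kit £24.11: over-the-counter medication → 3.25% → £0.78
Subtotal = £1123.77; tax = £35.20; total due = £1158.97

£1158.97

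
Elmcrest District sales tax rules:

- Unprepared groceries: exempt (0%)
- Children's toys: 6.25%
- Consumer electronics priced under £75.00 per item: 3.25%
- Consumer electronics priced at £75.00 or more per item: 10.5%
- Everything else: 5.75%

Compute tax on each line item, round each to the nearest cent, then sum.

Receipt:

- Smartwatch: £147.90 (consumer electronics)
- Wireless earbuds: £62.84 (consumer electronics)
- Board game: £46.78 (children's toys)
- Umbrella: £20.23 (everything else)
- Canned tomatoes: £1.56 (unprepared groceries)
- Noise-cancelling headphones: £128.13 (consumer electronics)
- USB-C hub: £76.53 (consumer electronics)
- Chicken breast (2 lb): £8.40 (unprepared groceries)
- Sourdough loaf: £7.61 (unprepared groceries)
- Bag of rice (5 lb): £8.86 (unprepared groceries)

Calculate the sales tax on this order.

£43.14

Smartwatch £147.90: consumer electronics, £75.00 or more → 10.5% → £15.53
Wireless earbuds £62.84: consumer electronics, under £75.00 → 3.25% → £2.04
Board game £46.78: children's toys → 6.25% → £2.92
Umbrella £20.23: everything else → 5.75% → £1.16
Canned tomatoes £1.56: unprepared groceries → 0% → £0.00
Noise-cancelling headphones £128.13: consumer electronics, £75.00 or more → 10.5% → £13.45
USB-C hub £76.53: consumer electronics, £75.00 or more → 10.5% → £8.04
Chicken breast (2 lb) £8.40: unprepared groceries → 0% → £0.00
Sourdough loaf £7.61: unprepared groceries → 0% → £0.00
Bag of rice (5 lb) £8.86: unprepared groceries → 0% → £0.00
Total tax = £15.53 + £2.04 + £2.92 + £1.16 + £13.45 + £8.04 = £43.14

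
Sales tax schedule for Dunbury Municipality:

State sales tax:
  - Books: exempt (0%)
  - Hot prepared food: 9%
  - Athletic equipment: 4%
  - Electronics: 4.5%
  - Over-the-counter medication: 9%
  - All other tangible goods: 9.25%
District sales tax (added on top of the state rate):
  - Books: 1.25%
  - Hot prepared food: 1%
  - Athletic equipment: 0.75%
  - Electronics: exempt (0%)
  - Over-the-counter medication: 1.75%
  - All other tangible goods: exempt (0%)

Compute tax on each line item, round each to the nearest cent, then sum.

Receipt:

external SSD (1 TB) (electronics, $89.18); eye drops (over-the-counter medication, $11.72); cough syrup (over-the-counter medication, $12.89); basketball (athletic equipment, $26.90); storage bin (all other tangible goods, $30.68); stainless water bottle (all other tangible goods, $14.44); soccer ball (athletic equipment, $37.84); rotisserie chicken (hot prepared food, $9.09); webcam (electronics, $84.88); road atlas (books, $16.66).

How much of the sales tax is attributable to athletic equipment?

$3.08

Basketball $26.90: athletic equipment → 4% + 0.75% district = 4.75% → $1.28
Soccer ball $37.84: athletic equipment → 4% + 0.75% district = 4.75% → $1.80
Tax on athletic equipment = $1.28 + $1.80 = $3.08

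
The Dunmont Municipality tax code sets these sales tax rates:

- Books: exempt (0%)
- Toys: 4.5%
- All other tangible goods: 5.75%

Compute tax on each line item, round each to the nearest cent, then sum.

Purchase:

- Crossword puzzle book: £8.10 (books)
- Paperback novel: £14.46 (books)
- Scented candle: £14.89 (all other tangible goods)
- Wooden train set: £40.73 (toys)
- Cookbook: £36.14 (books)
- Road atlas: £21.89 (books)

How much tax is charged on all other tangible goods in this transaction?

£0.86

Scented candle £14.89: all other tangible goods → 5.75% → £0.86
Tax on all other tangible goods = £0.86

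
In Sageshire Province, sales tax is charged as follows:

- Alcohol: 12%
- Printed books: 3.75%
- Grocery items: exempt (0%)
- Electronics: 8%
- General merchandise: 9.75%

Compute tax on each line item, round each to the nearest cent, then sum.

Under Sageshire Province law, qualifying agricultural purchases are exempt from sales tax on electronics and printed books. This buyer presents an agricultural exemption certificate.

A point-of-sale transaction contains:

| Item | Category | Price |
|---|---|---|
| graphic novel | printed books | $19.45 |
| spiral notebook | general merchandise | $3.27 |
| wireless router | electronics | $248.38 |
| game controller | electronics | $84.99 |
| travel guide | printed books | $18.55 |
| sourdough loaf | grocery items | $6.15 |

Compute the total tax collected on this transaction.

Graphic novel $19.45: printed books, buyer-exempt → 0% → $0.00
Spiral notebook $3.27: general merchandise → 9.75% → $0.32
Wireless router $248.38: electronics, buyer-exempt → 0% → $0.00
Game controller $84.99: electronics, buyer-exempt → 0% → $0.00
Travel guide $18.55: printed books, buyer-exempt → 0% → $0.00
Sourdough loaf $6.15: grocery items → 0% → $0.00
Total tax = $0.32

$0.32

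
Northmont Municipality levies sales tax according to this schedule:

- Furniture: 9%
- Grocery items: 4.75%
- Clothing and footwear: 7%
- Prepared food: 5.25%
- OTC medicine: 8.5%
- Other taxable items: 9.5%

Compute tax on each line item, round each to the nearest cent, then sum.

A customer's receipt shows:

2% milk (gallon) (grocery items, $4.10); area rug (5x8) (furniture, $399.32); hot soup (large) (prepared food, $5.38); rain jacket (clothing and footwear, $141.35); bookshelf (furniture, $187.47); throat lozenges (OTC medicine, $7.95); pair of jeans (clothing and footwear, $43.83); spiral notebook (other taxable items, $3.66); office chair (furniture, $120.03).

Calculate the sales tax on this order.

2% milk (gallon) $4.10: grocery items → 4.75% → $0.19
Area rug (5x8) $399.32: furniture → 9% → $35.94
Hot soup (large) $5.38: prepared food → 5.25% → $0.28
Rain jacket $141.35: clothing and footwear → 7% → $9.89
Bookshelf $187.47: furniture → 9% → $16.87
Throat lozenges $7.95: OTC medicine → 8.5% → $0.68
Pair of jeans $43.83: clothing and footwear → 7% → $3.07
Spiral notebook $3.66: other taxable items → 9.5% → $0.35
Office chair $120.03: furniture → 9% → $10.80
Total tax = $0.19 + $35.94 + $0.28 + $9.89 + $16.87 + $0.68 + $3.07 + $0.35 + $10.80 = $78.07

$78.07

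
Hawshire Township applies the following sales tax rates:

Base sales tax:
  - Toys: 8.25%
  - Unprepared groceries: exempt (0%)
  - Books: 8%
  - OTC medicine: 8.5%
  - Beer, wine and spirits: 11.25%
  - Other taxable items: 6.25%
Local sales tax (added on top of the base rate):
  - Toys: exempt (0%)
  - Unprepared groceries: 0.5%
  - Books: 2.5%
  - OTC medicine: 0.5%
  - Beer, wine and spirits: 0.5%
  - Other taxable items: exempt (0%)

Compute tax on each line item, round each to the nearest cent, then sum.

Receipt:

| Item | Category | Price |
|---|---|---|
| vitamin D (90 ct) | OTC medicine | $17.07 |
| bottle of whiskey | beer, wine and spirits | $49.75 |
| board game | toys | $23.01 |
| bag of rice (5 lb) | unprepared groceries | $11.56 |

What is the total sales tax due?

$9.35

Vitamin D (90 ct) $17.07: OTC medicine → 8.5% + 0.5% local = 9% → $1.54
Bottle of whiskey $49.75: beer, wine and spirits → 11.25% + 0.5% local = 11.75% → $5.85
Board game $23.01: toys → 8.25% + 0% local = 8.25% → $1.90
Bag of rice (5 lb) $11.56: unprepared groceries → 0% + 0.5% local = 0.5% → $0.06
Total tax = $1.54 + $5.85 + $1.90 + $0.06 = $9.35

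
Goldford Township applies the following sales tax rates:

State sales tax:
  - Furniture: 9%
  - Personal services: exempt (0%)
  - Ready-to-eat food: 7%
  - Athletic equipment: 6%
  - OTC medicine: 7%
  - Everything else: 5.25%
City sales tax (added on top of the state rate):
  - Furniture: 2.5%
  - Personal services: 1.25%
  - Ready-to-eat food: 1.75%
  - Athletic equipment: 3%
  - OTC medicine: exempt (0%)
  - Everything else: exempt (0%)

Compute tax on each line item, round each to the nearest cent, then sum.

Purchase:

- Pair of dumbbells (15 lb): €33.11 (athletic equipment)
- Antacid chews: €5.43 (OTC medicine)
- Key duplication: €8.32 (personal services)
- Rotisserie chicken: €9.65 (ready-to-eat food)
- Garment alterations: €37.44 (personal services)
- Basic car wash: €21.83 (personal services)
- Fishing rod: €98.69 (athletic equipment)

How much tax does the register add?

€13.92

Pair of dumbbells (15 lb) €33.11: athletic equipment → 6% + 3% city = 9% → €2.98
Antacid chews €5.43: OTC medicine → 7% + 0% city = 7% → €0.38
Key duplication €8.32: personal services → 0% + 1.25% city = 1.25% → €0.10
Rotisserie chicken €9.65: ready-to-eat food → 7% + 1.75% city = 8.75% → €0.84
Garment alterations €37.44: personal services → 0% + 1.25% city = 1.25% → €0.47
Basic car wash €21.83: personal services → 0% + 1.25% city = 1.25% → €0.27
Fishing rod €98.69: athletic equipment → 6% + 3% city = 9% → €8.88
Total tax = €2.98 + €0.38 + €0.10 + €0.84 + €0.47 + €0.27 + €8.88 = €13.92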